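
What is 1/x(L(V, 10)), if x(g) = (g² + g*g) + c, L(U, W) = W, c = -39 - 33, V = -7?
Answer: 1/128 ≈ 0.0078125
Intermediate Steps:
c = -72
x(g) = -72 + 2*g² (x(g) = (g² + g*g) - 72 = (g² + g²) - 72 = 2*g² - 72 = -72 + 2*g²)
1/x(L(V, 10)) = 1/(-72 + 2*10²) = 1/(-72 + 2*100) = 1/(-72 + 200) = 1/128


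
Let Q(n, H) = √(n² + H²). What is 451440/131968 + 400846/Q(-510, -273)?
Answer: 28215/8248 + 400846*√37181/111543 ≈ 696.36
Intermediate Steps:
Q(n, H) = √(H² + n²)
451440/131968 + 400846/Q(-510, -273) = 451440/131968 + 400846/(√((-273)² + (-510)²)) = 451440*(1/131968) + 400846/(√(74529 + 260100)) = 28215/8248 + 400846/(√334629) = 28215/8248 + 400846/((3*√37181)) = 28215/8248 + 400846*(√37181/111543) = 28215/8248 + 400846*√37181/111543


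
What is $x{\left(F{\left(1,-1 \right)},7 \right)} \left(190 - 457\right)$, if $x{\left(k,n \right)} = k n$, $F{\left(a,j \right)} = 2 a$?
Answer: $-3738$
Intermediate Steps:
$x{\left(F{\left(1,-1 \right)},7 \right)} \left(190 - 457\right) = 2 \cdot 1 \cdot 7 \left(190 - 457\right) = 2 \cdot 7 \left(-267\right) = 14 \left(-267\right) = -3738$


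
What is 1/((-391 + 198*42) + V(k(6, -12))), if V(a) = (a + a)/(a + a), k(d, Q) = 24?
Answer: 1/7926 ≈ 0.00012617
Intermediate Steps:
V(a) = 1 (V(a) = (2*a)/((2*a)) = (2*a)*(1/(2*a)) = 1)
1/((-391 + 198*42) + V(k(6, -12))) = 1/((-391 + 198*42) + 1) = 1/((-391 + 8316) + 1) = 1/(7925 + 1) = 1/7926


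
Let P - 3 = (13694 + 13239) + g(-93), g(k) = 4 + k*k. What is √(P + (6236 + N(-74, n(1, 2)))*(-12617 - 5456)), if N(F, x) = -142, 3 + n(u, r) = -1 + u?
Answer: I*√110101273 ≈ 10493.0*I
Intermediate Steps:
n(u, r) = -4 + u (n(u, r) = -3 + (-1 + u) = -4 + u)
g(k) = 4 + k²
P = 35589 (P = 3 + ((13694 + 13239) + (4 + (-93)²)) = 3 + (26933 + (4 + 8649)) = 3 + (26933 + 8653) = 3 + 35586 = 35589)
√(P + (6236 + N(-74, n(1, 2)))*(-12617 - 5456)) = √(35589 + (6236 - 142)*(-12617 - 5456)) = √(35589 + 6094*(-18073)) = √(35589 - 110136862) = √(-110101273) = I*√110101273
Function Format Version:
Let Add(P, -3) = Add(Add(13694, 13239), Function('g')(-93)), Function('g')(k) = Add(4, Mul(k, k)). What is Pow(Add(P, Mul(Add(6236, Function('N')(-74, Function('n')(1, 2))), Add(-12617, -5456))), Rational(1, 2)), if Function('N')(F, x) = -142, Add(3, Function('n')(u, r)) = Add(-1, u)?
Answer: Mul(I, Pow(110101273, Rational(1, 2))) ≈ Mul(10493., I)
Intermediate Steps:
Function('n')(u, r) = Add(-4, u) (Function('n')(u, r) = Add(-3, Add(-1, u)) = Add(-4, u))
Function('g')(k) = Add(4, Pow(k, 2))
P = 35589 (P = Add(3, Add(Add(13694, 13239), Add(4, Pow(-93, 2)))) = Add(3, Add(26933, Add(4, 8649))) = Add(3, Add(26933, 8653)) = Add(3, 35586) = 35589)
Pow(Add(P, Mul(Add(6236, Function('N')(-74, Function('n')(1, 2))), Add(-12617, -5456))), Rational(1, 2)) = Pow(Add(35589, Mul(Add(6236, -142), Add(-12617, -5456))), Rational(1, 2)) = Pow(Add(35589, Mul(6094, -18073)), Rational(1, 2)) = Pow(Add(35589, -110136862), Rational(1, 2)) = Pow(-110101273, Rational(1, 2)) = Mul(I, Pow(110101273, Rational(1, 2)))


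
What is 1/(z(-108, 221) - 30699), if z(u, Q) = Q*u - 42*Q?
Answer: -1/63849 ≈ -1.5662e-5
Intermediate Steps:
z(u, Q) = -42*Q + Q*u
1/(z(-108, 221) - 30699) = 1/(221*(-42 - 108) - 30699) = 1/(221*(-150) - 30699) = 1/(-33150 - 30699) = 1/(-63849) = -1/63849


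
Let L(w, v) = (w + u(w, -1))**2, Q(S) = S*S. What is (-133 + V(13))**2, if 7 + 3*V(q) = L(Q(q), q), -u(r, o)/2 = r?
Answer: 88078225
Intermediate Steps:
u(r, o) = -2*r
Q(S) = S**2
L(w, v) = w**2 (L(w, v) = (w - 2*w)**2 = (-w)**2 = w**2)
V(q) = -7/3 + q**4/3 (V(q) = -7/3 + (q**2)**2/3 = -7/3 + q**4/3)
(-133 + V(13))**2 = (-133 + (-7/3 + (1/3)*13**4))**2 = (-133 + (-7/3 + (1/3)*28561))**2 = (-133 + (-7/3 + 28561/3))**2 = (-133 + 9518)**2 = 9385**2 = 88078225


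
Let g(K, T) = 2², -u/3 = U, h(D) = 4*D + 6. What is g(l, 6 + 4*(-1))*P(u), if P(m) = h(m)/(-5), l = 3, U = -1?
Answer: -72/5 ≈ -14.400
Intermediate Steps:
h(D) = 6 + 4*D
u = 3 (u = -3*(-1) = 3)
g(K, T) = 4
P(m) = -6/5 - 4*m/5 (P(m) = (6 + 4*m)/(-5) = (6 + 4*m)*(-⅕) = -6/5 - 4*m/5)
g(l, 6 + 4*(-1))*P(u) = 4*(-6/5 - ⅘*3) = 4*(-6/5 - 12/5) = 4*(-18/5) = -72/5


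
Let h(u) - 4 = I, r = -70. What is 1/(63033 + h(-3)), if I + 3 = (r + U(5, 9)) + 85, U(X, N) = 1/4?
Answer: 4/252197 ≈ 1.5861e-5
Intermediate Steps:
U(X, N) = 1/4
I = 49/4 (I = -3 + ((-70 + 1/4) + 85) = -3 + (-279/4 + 85) = -3 + 61/4 = 49/4 ≈ 12.250)
h(u) = 65/4 (h(u) = 4 + 49/4 = 65/4)
1/(63033 + h(-3)) = 1/(63033 + 65/4) = 1/(252197/4) = 4/252197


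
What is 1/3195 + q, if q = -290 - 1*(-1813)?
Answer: 4865986/3195 ≈ 1523.0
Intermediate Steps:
q = 1523 (q = -290 + 1813 = 1523)
1/3195 + q = 1/3195 + 1523 = 4865986/3195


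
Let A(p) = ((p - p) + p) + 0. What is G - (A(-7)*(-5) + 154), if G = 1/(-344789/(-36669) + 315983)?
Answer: -2189966666955/11587125416 ≈ -189.00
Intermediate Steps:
A(p) = p (A(p) = (0 + p) + 0 = p + 0 = p)
G = 36669/11587125416 (G = 1/(-344789*(-1/36669) + 315983) = 1/(344789/36669 + 315983) = 1/(11587125416/36669) = 36669/11587125416 ≈ 3.1646e-6)
G - (A(-7)*(-5) + 154) = 36669/11587125416 - (-7*(-5) + 154) = 36669/11587125416 - (35 + 154) = 36669/11587125416 - 1*189 = 36669/11587125416 - 189 = -2189966666955/11587125416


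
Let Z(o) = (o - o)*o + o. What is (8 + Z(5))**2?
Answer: 169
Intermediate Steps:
Z(o) = o (Z(o) = 0*o + o = 0 + o = o)
(8 + Z(5))**2 = (8 + 5)**2 = 13**2 = 169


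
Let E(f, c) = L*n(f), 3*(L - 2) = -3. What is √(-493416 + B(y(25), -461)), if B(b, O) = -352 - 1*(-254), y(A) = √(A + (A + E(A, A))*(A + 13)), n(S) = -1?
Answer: I*√493514 ≈ 702.51*I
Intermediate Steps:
L = 1 (L = 2 + (⅓)*(-3) = 2 - 1 = 1)
E(f, c) = -1 (E(f, c) = 1*(-1) = -1)
y(A) = √(A + (-1 + A)*(13 + A)) (y(A) = √(A + (A - 1)*(A + 13)) = √(A + (-1 + A)*(13 + A)))
B(b, O) = -98 (B(b, O) = -352 + 254 = -98)
√(-493416 + B(y(25), -461)) = √(-493416 - 98) = √(-493514) = I*√493514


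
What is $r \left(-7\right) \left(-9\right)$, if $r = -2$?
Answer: $-126$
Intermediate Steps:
$r \left(-7\right) \left(-9\right) = \left(-2\right) \left(-7\right) \left(-9\right) = 14 \left(-9\right) = -126$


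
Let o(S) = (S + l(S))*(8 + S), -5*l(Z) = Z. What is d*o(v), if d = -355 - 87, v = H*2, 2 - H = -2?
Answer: -226304/5 ≈ -45261.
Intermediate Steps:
l(Z) = -Z/5
H = 4 (H = 2 - 1*(-2) = 2 + 2 = 4)
v = 8 (v = 4*2 = 8)
o(S) = 4*S*(8 + S)/5 (o(S) = (S - S/5)*(8 + S) = (4*S/5)*(8 + S) = 4*S*(8 + S)/5)
d = -442
d*o(v) = -1768*8*(8 + 8)/5 = -1768*8*16/5 = -442*512/5 = -226304/5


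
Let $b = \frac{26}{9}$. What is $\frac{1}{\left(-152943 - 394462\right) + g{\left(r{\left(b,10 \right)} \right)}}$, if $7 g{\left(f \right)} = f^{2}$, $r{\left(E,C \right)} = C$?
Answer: $- \frac{7}{3831735} \approx -1.8268 \cdot 10^{-6}$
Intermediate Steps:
$b = \frac{26}{9}$ ($b = 26 \cdot \frac{1}{9} = \frac{26}{9} \approx 2.8889$)
$g{\left(f \right)} = \frac{f^{2}}{7}$
$\frac{1}{\left(-152943 - 394462\right) + g{\left(r{\left(b,10 \right)} \right)}} = \frac{1}{\left(-152943 - 394462\right) + \frac{10^{2}}{7}} = \frac{1}{-547405 + \frac{1}{7} \cdot 100} = \frac{1}{-547405 + \frac{100}{7}} = \frac{1}{- \frac{3831735}{7}} = - \frac{7}{3831735}$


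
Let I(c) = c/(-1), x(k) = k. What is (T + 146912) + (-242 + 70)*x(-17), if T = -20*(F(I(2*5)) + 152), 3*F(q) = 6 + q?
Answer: 440468/3 ≈ 1.4682e+5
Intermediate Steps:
I(c) = -c (I(c) = c*(-1) = -c)
F(q) = 2 + q/3 (F(q) = (6 + q)/3 = 2 + q/3)
T = -9040/3 (T = -20*((2 + (-2*5)/3) + 152) = -20*((2 + (-1*10)/3) + 152) = -20*((2 + (1/3)*(-10)) + 152) = -20*((2 - 10/3) + 152) = -20*(-4/3 + 152) = -20*452/3 = -9040/3 ≈ -3013.3)
(T + 146912) + (-242 + 70)*x(-17) = (-9040/3 + 146912) + (-242 + 70)*(-17) = 431696/3 - 172*(-17) = 431696/3 + 2924 = 440468/3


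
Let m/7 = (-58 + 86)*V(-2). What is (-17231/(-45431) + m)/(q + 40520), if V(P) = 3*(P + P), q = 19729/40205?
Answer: -4295360718605/74012838252799 ≈ -0.058035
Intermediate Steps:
q = 19729/40205 (q = 19729*(1/40205) = 19729/40205 ≈ 0.49071)
V(P) = 6*P (V(P) = 3*(2*P) = 6*P)
m = -2352 (m = 7*((-58 + 86)*(6*(-2))) = 7*(28*(-12)) = 7*(-336) = -2352)
(-17231/(-45431) + m)/(q + 40520) = (-17231/(-45431) - 2352)/(19729/40205 + 40520) = (-17231*(-1/45431) - 2352)/(1629126329/40205) = (17231/45431 - 2352)*(40205/1629126329) = -106836481/45431*40205/1629126329 = -4295360718605/74012838252799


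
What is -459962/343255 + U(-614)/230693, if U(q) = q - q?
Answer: -459962/343255 ≈ -1.3400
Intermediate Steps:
U(q) = 0
-459962/343255 + U(-614)/230693 = -459962/343255 + 0/230693 = -459962*1/343255 + 0*(1/230693) = -459962/343255 + 0 = -459962/343255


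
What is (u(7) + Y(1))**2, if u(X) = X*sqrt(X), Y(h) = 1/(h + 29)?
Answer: 308701/900 + 7*sqrt(7)/15 ≈ 344.24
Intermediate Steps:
Y(h) = 1/(29 + h)
u(X) = X**(3/2)
(u(7) + Y(1))**2 = (7**(3/2) + 1/(29 + 1))**2 = (7*sqrt(7) + 1/30)**2 = (1/30 + 7*sqrt(7))**2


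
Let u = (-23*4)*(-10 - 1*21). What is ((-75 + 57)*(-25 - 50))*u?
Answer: 3850200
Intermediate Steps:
u = 2852 (u = -92*(-10 - 21) = -92*(-31) = 2852)
((-75 + 57)*(-25 - 50))*u = ((-75 + 57)*(-25 - 50))*2852 = -18*(-75)*2852 = 1350*2852 = 3850200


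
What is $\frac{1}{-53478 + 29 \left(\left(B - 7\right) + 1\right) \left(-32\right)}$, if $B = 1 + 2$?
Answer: $- \frac{1}{50694} \approx -1.9726 \cdot 10^{-5}$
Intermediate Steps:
$B = 3$
$\frac{1}{-53478 + 29 \left(\left(B - 7\right) + 1\right) \left(-32\right)} = \frac{1}{-53478 + 29 \left(\left(3 - 7\right) + 1\right) \left(-32\right)} = \frac{1}{-53478 + 29 \left(-4 + 1\right) \left(-32\right)} = \frac{1}{-53478 + 29 \left(-3\right) \left(-32\right)} = \frac{1}{-53478 - -2784} = \frac{1}{-53478 + 2784} = \frac{1}{-50694} = - \frac{1}{50694}$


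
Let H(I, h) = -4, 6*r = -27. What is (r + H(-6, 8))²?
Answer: 289/4 ≈ 72.250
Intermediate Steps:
r = -9/2 (r = (⅙)*(-27) = -9/2 ≈ -4.5000)
(r + H(-6, 8))² = (-9/2 - 4)² = (-17/2)² = 289/4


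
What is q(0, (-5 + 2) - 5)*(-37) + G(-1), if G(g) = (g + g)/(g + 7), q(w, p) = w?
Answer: -⅓ ≈ -0.33333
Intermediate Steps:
G(g) = 2*g/(7 + g) (G(g) = (2*g)/(7 + g) = 2*g/(7 + g))
q(0, (-5 + 2) - 5)*(-37) + G(-1) = 0*(-37) + 2*(-1)/(7 - 1) = 0 + 2*(-1)/6 = 0 + 2*(-1)*(⅙) = 0 - ⅓ = -⅓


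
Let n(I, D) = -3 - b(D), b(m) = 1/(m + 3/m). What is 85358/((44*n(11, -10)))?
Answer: -338149/506 ≈ -668.28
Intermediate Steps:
n(I, D) = -3 - D/(3 + D**2)
85358/((44*n(11, -10))) = 85358/((44*((-9 - 1*(-10) - 3*(-10)**2)/(3 + (-10)**2)))) = 85358/((44*((-9 + 10 - 3*100)/(3 + 100)))) = 85358/((44*((-9 + 10 - 300)/103))) = 85358/((44*((1/103)*(-299)))) = 85358/((44*(-299/103))) = 85358/(-13156/103) = 85358*(-103/13156) = -338149/506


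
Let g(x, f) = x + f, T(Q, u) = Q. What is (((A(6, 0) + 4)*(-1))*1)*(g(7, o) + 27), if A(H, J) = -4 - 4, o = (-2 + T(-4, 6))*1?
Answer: 112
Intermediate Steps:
o = -6 (o = (-2 - 4)*1 = -6*1 = -6)
A(H, J) = -8
g(x, f) = f + x
(((A(6, 0) + 4)*(-1))*1)*(g(7, o) + 27) = (((-8 + 4)*(-1))*1)*((-6 + 7) + 27) = (-4*(-1)*1)*(1 + 27) = (4*1)*28 = 4*28 = 112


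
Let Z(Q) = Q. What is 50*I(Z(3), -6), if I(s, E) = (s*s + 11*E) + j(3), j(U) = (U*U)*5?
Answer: -600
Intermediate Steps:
j(U) = 5*U² (j(U) = U²*5 = 5*U²)
I(s, E) = 45 + s² + 11*E (I(s, E) = (s*s + 11*E) + 5*3² = (s² + 11*E) + 5*9 = (s² + 11*E) + 45 = 45 + s² + 11*E)
50*I(Z(3), -6) = 50*(45 + 3² + 11*(-6)) = 50*(45 + 9 - 66) = 50*(-12) = -600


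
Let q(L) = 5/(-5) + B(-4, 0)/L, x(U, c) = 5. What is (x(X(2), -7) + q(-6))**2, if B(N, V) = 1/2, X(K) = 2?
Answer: 2209/144 ≈ 15.340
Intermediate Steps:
B(N, V) = 1/2
q(L) = -1 + 1/(2*L) (q(L) = 5/(-5) + 1/(2*L) = 5*(-1/5) + 1/(2*L) = -1 + 1/(2*L))
(x(X(2), -7) + q(-6))**2 = (5 + (1/2 - 1*(-6))/(-6))**2 = (5 - (1/2 + 6)/6)**2 = (5 - 1/6*13/2)**2 = (5 - 13/12)**2 = (47/12)**2 = 2209/144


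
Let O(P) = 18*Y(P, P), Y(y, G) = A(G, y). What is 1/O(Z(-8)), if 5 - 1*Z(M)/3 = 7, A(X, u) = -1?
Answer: -1/18 ≈ -0.055556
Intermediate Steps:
Z(M) = -6 (Z(M) = 15 - 3*7 = 15 - 21 = -6)
Y(y, G) = -1
O(P) = -18 (O(P) = 18*(-1) = -18)
1/O(Z(-8)) = 1/(-18) = -1/18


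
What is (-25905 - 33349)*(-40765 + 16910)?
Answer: 1413504170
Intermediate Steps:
(-25905 - 33349)*(-40765 + 16910) = -59254*(-23855) = 1413504170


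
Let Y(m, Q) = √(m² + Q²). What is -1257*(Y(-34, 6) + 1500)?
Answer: -1885500 - 2514*√298 ≈ -1.9289e+6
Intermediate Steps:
Y(m, Q) = √(Q² + m²)
-1257*(Y(-34, 6) + 1500) = -1257*(√(6² + (-34)²) + 1500) = -1257*(√(36 + 1156) + 1500) = -1257*(√1192 + 1500) = -1257*(2*√298 + 1500) = -1257*(1500 + 2*√298) = -1885500 - 2514*√298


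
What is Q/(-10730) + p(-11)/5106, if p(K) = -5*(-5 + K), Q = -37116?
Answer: 1286302/370185 ≈ 3.4748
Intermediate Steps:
p(K) = 25 - 5*K
Q/(-10730) + p(-11)/5106 = -37116/(-10730) + (25 - 5*(-11))/5106 = -37116*(-1/10730) + (25 + 55)*(1/5106) = 18558/5365 + 80*(1/5106) = 18558/5365 + 40/2553 = 1286302/370185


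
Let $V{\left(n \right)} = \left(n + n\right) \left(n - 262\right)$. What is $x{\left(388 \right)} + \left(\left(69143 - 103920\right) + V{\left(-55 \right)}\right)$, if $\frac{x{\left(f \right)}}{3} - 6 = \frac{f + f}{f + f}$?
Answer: $114$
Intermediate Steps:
$V{\left(n \right)} = 2 n \left(-262 + n\right)$
$x{\left(f \right)} = 21$ ($x{\left(f \right)} = 18 + 3 \frac{f + f}{f + f} = 18 + 3 \frac{2 f}{2 f} = 18 + 3 \cdot 2 f \frac{1}{2 f} = 18 + 3 \cdot 1 = 18 + 3 = 21$)
$x{\left(388 \right)} + \left(\left(69143 - 103920\right) + V{\left(-55 \right)}\right) = 21 + \left(\left(69143 - 103920\right) + 2 \left(-55\right) \left(-262 - 55\right)\right) = 21 - \left(34777 + 110 \left(-317\right)\right) = 21 + \left(-34777 + 34870\right) = 21 + 93 = 114$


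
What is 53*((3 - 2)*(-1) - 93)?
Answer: -4982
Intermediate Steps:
53*((3 - 2)*(-1) - 93) = 53*(1*(-1) - 93) = 53*(-1 - 93) = 53*(-94) = -4982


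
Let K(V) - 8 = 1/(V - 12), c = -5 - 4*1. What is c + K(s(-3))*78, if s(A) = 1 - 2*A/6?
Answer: 3036/5 ≈ 607.20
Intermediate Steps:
c = -9 (c = -5 - 4 = -9)
s(A) = 1 - A/3 (s(A) = 1 - 2*A/6 = 1 - A/3)
K(V) = 8 + 1/(-12 + V) (K(V) = 8 + 1/(V - 12) = 8 + 1/(-12 + V))
c + K(s(-3))*78 = -9 + ((-95 + 8*(1 - ⅓*(-3)))/(-12 + (1 - ⅓*(-3))))*78 = -9 + ((-95 + 8*(1 + 1))/(-12 + (1 + 1)))*78 = -9 + ((-95 + 8*2)/(-12 + 2))*78 = -9 + ((-95 + 16)/(-10))*78 = -9 - ⅒*(-79)*78 = -9 + (79/10)*78 = -9 + 3081/5 = 3036/5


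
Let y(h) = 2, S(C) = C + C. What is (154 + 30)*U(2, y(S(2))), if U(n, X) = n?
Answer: 368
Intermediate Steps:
S(C) = 2*C
(154 + 30)*U(2, y(S(2))) = (154 + 30)*2 = 184*2 = 368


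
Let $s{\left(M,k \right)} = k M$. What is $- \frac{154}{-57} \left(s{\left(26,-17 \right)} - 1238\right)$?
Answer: $- \frac{86240}{19} \approx -4538.9$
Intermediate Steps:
$s{\left(M,k \right)} = M k$
$- \frac{154}{-57} \left(s{\left(26,-17 \right)} - 1238\right) = - \frac{154}{-57} \left(26 \left(-17\right) - 1238\right) = \left(-154\right) \left(- \frac{1}{57}\right) \left(-442 - 1238\right) = \frac{154}{57} \left(-1680\right) = - \frac{86240}{19}$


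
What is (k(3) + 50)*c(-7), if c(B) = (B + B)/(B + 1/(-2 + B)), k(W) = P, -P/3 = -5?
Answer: 4095/32 ≈ 127.97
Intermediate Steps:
P = 15 (P = -3*(-5) = 15)
k(W) = 15
c(B) = 2*B/(B + 1/(-2 + B)) (c(B) = (2*B)/(B + 1/(-2 + B)) = 2*B/(B + 1/(-2 + B)))
(k(3) + 50)*c(-7) = (15 + 50)*(2*(-7)*(-2 - 7)/(1 + (-7)² - 2*(-7))) = 65*(2*(-7)*(-9)/(1 + 49 + 14)) = 65*(2*(-7)*(-9)/64) = 65*(2*(-7)*(1/64)*(-9)) = 65*(63/32) = 4095/32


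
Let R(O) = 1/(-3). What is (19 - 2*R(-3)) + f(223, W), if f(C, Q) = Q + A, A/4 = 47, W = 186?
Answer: 1181/3 ≈ 393.67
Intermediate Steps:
A = 188 (A = 4*47 = 188)
R(O) = -⅓
f(C, Q) = 188 + Q (f(C, Q) = Q + 188 = 188 + Q)
(19 - 2*R(-3)) + f(223, W) = (19 - 2*(-⅓)) + (188 + 186) = (19 + ⅔) + 374 = 59/3 + 374 = 1181/3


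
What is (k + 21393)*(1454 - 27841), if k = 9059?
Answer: -803536924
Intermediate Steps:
(k + 21393)*(1454 - 27841) = (9059 + 21393)*(1454 - 27841) = 30452*(-26387) = -803536924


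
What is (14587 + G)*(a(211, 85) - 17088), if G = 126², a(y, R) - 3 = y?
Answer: -514032662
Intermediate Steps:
a(y, R) = 3 + y
G = 15876
(14587 + G)*(a(211, 85) - 17088) = (14587 + 15876)*((3 + 211) - 17088) = 30463*(214 - 17088) = 30463*(-16874) = -514032662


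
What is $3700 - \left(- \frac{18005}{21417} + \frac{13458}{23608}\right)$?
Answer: $\frac{935451607627}{252806268} \approx 3700.3$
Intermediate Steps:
$3700 - \left(- \frac{18005}{21417} + \frac{13458}{23608}\right) = 3700 - \left(\left(-18005\right) \frac{1}{21417} + 13458 \cdot \frac{1}{23608}\right) = 3700 - \left(- \frac{18005}{21417} + \frac{6729}{11804}\right) = 3700 - - \frac{68416027}{252806268} = 3700 + \frac{68416027}{252806268} = \frac{935451607627}{252806268}$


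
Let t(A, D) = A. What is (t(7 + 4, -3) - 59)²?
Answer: 2304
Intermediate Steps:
(t(7 + 4, -3) - 59)² = ((7 + 4) - 59)² = (11 - 59)² = (-48)² = 2304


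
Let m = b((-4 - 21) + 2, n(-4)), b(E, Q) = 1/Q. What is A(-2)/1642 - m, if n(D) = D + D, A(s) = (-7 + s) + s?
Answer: 777/6568 ≈ 0.11830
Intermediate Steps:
A(s) = -7 + 2*s
n(D) = 2*D
m = -⅛ (m = 1/(2*(-4)) = 1/(-8) = -⅛ ≈ -0.12500)
A(-2)/1642 - m = (-7 + 2*(-2))/1642 - 1*(-⅛) = (-7 - 4)*(1/1642) + ⅛ = -11*1/1642 + ⅛ = -11/1642 + ⅛ = 777/6568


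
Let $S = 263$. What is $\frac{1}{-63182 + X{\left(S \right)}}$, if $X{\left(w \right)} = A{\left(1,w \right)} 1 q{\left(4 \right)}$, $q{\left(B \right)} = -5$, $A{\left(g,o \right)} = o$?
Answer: $- \frac{1}{64497} \approx -1.5505 \cdot 10^{-5}$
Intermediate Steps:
$X{\left(w \right)} = - 5 w$ ($X{\left(w \right)} = w 1 \left(-5\right) = w \left(-5\right) = - 5 w$)
$\frac{1}{-63182 + X{\left(S \right)}} = \frac{1}{-63182 - 1315} = \frac{1}{-64497} = - \frac{1}{64497}$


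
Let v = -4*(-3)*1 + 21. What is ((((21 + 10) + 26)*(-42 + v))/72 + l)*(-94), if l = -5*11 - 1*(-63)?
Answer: -329/4 ≈ -82.250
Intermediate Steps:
v = 33 (v = 12*1 + 21 = 12 + 21 = 33)
l = 8 (l = -55 + 63 = 8)
((((21 + 10) + 26)*(-42 + v))/72 + l)*(-94) = ((((21 + 10) + 26)*(-42 + 33))/72 + 8)*(-94) = (((31 + 26)*(-9))*(1/72) + 8)*(-94) = ((57*(-9))*(1/72) + 8)*(-94) = (-513*1/72 + 8)*(-94) = (-57/8 + 8)*(-94) = (7/8)*(-94) = -329/4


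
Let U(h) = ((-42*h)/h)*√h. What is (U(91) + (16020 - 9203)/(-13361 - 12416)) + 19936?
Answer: 513883455/25777 - 42*√91 ≈ 19535.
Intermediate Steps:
U(h) = -42*√h
(U(91) + (16020 - 9203)/(-13361 - 12416)) + 19936 = (-42*√91 + (16020 - 9203)/(-13361 - 12416)) + 19936 = (-42*√91 + 6817/(-25777)) + 19936 = (-42*√91 + 6817*(-1/25777)) + 19936 = (-42*√91 - 6817/25777) + 19936 = (-6817/25777 - 42*√91) + 19936 = 513883455/25777 - 42*√91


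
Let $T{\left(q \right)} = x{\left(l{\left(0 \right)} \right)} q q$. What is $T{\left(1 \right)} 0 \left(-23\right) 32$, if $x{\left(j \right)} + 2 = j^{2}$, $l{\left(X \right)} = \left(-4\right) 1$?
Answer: $0$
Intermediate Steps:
$l{\left(X \right)} = -4$
$x{\left(j \right)} = -2 + j^{2}$
$T{\left(q \right)} = 14 q^{2}$ ($T{\left(q \right)} = \left(-2 + \left(-4\right)^{2}\right) q q = \left(-2 + 16\right) q q = 14 q q = 14 q^{2}$)
$T{\left(1 \right)} 0 \left(-23\right) 32 = 14 \cdot 1^{2} \cdot 0 \left(-23\right) 32 = 14 \cdot 1 \cdot 0 \left(-23\right) 32 = 14 \cdot 0 \left(-23\right) 32 = 0 \left(-23\right) 32 = 0 \cdot 32 = 0$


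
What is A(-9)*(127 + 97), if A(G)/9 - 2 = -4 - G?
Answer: 14112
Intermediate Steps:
A(G) = -18 - 9*G (A(G) = 18 + 9*(-4 - G) = 18 + (-36 - 9*G) = -18 - 9*G)
A(-9)*(127 + 97) = (-18 - 9*(-9))*(127 + 97) = (-18 + 81)*224 = 63*224 = 14112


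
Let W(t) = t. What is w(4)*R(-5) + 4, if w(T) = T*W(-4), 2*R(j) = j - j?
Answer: 4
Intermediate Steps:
R(j) = 0 (R(j) = (j - j)/2 = (1/2)*0 = 0)
w(T) = -4*T (w(T) = T*(-4) = -4*T)
w(4)*R(-5) + 4 = -4*4*0 + 4 = -16*0 + 4 = 0 + 4 = 4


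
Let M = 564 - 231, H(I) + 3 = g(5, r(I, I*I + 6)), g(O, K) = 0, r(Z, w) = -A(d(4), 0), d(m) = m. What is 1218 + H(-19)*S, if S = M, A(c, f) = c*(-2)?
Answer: 219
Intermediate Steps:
A(c, f) = -2*c
r(Z, w) = 8 (r(Z, w) = -(-2)*4 = -1*(-8) = 8)
H(I) = -3 (H(I) = -3 + 0 = -3)
M = 333
S = 333
1218 + H(-19)*S = 1218 - 3*333 = 1218 - 999 = 219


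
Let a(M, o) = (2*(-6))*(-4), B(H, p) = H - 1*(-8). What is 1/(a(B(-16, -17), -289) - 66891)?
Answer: -1/66843 ≈ -1.4960e-5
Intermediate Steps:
B(H, p) = 8 + H (B(H, p) = H + 8 = 8 + H)
a(M, o) = 48 (a(M, o) = -12*(-4) = 48)
1/(a(B(-16, -17), -289) - 66891) = 1/(48 - 66891) = 1/(-66843) = -1/66843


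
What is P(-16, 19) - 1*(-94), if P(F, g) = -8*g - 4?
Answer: -62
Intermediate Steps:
P(F, g) = -4 - 8*g
P(-16, 19) - 1*(-94) = (-4 - 8*19) - 1*(-94) = (-4 - 152) + 94 = -156 + 94 = -62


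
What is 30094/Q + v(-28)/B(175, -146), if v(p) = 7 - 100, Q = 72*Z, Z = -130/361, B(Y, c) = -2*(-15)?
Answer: -1089295/936 ≈ -1163.8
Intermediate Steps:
B(Y, c) = 30
Z = -130/361 (Z = -130*1/361 = -130/361 ≈ -0.36011)
Q = -9360/361 (Q = 72*(-130/361) = -9360/361 ≈ -25.928)
v(p) = -93
30094/Q + v(-28)/B(175, -146) = 30094/(-9360/361) - 93/30 = 30094*(-361/9360) - 93*1/30 = -5431967/4680 - 31/10 = -1089295/936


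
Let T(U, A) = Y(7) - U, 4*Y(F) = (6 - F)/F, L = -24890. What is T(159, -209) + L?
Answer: -701373/28 ≈ -25049.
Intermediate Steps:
Y(F) = (6 - F)/(4*F) (Y(F) = ((6 - F)/F)/4 = (6 - F)/(4*F))
T(U, A) = -1/28 - U (T(U, A) = (¼)*(6 - 1*7)/7 - U = (¼)*(⅐)*(6 - 7) - U = (¼)*(⅐)*(-1) - U = -1/28 - U)
T(159, -209) + L = (-1/28 - 1*159) - 24890 = (-1/28 - 159) - 24890 = -4453/28 - 24890 = -701373/28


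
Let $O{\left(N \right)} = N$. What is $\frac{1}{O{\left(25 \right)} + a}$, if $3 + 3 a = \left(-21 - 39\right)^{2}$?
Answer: $\frac{1}{1224} \approx 0.00081699$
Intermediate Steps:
$a = 1199$ ($a = -1 + \frac{\left(-21 - 39\right)^{2}}{3} = -1 + \frac{\left(-60\right)^{2}}{3} = -1 + \frac{1}{3} \cdot 3600 = -1 + 1200 = 1199$)
$\frac{1}{O{\left(25 \right)} + a} = \frac{1}{25 + 1199} = \frac{1}{1224}$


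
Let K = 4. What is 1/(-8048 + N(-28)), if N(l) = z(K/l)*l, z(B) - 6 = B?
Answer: -1/8212 ≈ -0.00012177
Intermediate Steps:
z(B) = 6 + B
N(l) = l*(6 + 4/l) (N(l) = (6 + 4/l)*l = l*(6 + 4/l))
1/(-8048 + N(-28)) = 1/(-8048 + (4 + 6*(-28))) = 1/(-8048 + (4 - 168)) = 1/(-8048 - 164) = 1/(-8212) = -1/8212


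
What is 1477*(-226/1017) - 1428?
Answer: -15806/9 ≈ -1756.2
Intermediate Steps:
1477*(-226/1017) - 1428 = 1477*(-226*1/1017) - 1428 = 1477*(-2/9) - 1428 = -2954/9 - 1428 = -15806/9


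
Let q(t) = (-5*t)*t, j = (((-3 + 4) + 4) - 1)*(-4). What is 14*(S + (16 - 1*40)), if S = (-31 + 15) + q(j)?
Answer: -18480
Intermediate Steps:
j = -16 (j = ((1 + 4) - 1)*(-4) = (5 - 1)*(-4) = 4*(-4) = -16)
q(t) = -5*t²
S = -1296 (S = (-31 + 15) - 5*(-16)² = -16 - 5*256 = -16 - 1280 = -1296)
14*(S + (16 - 1*40)) = 14*(-1296 + (16 - 1*40)) = 14*(-1296 + (16 - 40)) = 14*(-1296 - 24) = 14*(-1320) = -18480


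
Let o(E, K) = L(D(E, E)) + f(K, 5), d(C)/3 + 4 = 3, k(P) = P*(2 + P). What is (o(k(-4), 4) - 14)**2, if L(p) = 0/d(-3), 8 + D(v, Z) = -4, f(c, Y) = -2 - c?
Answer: 400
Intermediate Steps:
d(C) = -3 (d(C) = -12 + 3*3 = -12 + 9 = -3)
D(v, Z) = -12 (D(v, Z) = -8 - 4 = -12)
L(p) = 0 (L(p) = 0/(-3) = 0*(-1/3) = 0)
o(E, K) = -2 - K (o(E, K) = 0 + (-2 - K) = -2 - K)
(o(k(-4), 4) - 14)**2 = ((-2 - 1*4) - 14)**2 = ((-2 - 4) - 14)**2 = (-6 - 14)**2 = (-20)**2 = 400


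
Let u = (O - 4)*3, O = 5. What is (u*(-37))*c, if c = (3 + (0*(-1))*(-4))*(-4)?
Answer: 1332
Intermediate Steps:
c = -12 (c = (3 + 0*(-4))*(-4) = (3 + 0)*(-4) = 3*(-4) = -12)
u = 3 (u = (5 - 4)*3 = 1*3 = 3)
(u*(-37))*c = (3*(-37))*(-12) = -111*(-12) = 1332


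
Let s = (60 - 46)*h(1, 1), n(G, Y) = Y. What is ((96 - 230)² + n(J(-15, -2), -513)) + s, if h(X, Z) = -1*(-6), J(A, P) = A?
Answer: 17527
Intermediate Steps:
h(X, Z) = 6
s = 84 (s = (60 - 46)*6 = 14*6 = 84)
((96 - 230)² + n(J(-15, -2), -513)) + s = ((96 - 230)² - 513) + 84 = ((-134)² - 513) + 84 = (17956 - 513) + 84 = 17443 + 84 = 17527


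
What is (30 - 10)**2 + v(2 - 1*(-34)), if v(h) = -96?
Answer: 304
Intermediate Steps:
(30 - 10)**2 + v(2 - 1*(-34)) = (30 - 10)**2 - 96 = 20**2 - 96 = 400 - 96 = 304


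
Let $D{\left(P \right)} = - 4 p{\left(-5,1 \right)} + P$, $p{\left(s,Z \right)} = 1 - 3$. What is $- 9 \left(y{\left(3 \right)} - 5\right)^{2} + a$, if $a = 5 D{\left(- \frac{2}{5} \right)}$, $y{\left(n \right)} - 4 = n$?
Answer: $2$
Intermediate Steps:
$p{\left(s,Z \right)} = -2$
$y{\left(n \right)} = 4 + n$
$D{\left(P \right)} = 8 + P$ ($D{\left(P \right)} = \left(-4\right) \left(-2\right) + P = 8 + P$)
$a = 38$ ($a = 5 \left(8 - \frac{2}{5}\right) = 5 \cdot \frac{38}{5} = 38$)
$- 9 \left(y{\left(3 \right)} - 5\right)^{2} + a = - 9 \left(\left(4 + 3\right) - 5\right)^{2} + 38 = - 9 \left(7 - 5\right)^{2} + 38 = - 9 \cdot 2^{2} + 38 = \left(-9\right) 4 + 38 = -36 + 38 = 2$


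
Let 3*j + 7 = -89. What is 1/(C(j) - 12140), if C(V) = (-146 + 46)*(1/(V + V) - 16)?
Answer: -16/168615 ≈ -9.4891e-5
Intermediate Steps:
j = -32 (j = -7/3 + (⅓)*(-89) = -7/3 - 89/3 = -32)
C(V) = 1600 - 50/V (C(V) = -100*(1/(2*V) - 16) = -100*(-16 + 1/(2*V)) = 1600 - 50/V)
1/(C(j) - 12140) = 1/((1600 - 50/(-32)) - 12140) = 1/((1600 - 50*(-1/32)) - 12140) = 1/((1600 + 25/16) - 12140) = 1/(25625/16 - 12140) = 1/(-168615/16) = -16/168615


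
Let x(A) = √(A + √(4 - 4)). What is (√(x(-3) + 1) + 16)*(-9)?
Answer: -144 - 9*√(1 + I*√3) ≈ -155.02 - 6.364*I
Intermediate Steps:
x(A) = √A (x(A) = √(A + √0) = √(A + 0) = √A)
(√(x(-3) + 1) + 16)*(-9) = (√(√(-3) + 1) + 16)*(-9) = (√(I*√3 + 1) + 16)*(-9) = (√(1 + I*√3) + 16)*(-9) = (16 + √(1 + I*√3))*(-9) = -144 - 9*√(1 + I*√3)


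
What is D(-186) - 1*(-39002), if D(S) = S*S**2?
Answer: -6395854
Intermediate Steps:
D(S) = S**3
D(-186) - 1*(-39002) = (-186)**3 - 1*(-39002) = -6434856 + 39002 = -6395854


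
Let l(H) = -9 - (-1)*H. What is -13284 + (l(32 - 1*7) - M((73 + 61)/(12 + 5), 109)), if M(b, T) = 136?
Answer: -13404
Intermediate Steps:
l(H) = -9 + H
-13284 + (l(32 - 1*7) - M((73 + 61)/(12 + 5), 109)) = -13284 + ((-9 + (32 - 1*7)) - 1*136) = -13284 + ((-9 + (32 - 7)) - 136) = -13284 + ((-9 + 25) - 136) = -13284 + (16 - 136) = -13284 - 120 = -13404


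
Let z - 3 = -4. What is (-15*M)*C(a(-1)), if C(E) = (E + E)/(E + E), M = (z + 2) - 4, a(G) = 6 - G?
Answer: 45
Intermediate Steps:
z = -1 (z = 3 - 4 = -1)
M = -3 (M = (-1 + 2) - 4 = 1 - 4 = -3)
C(E) = 1 (C(E) = (2*E)/((2*E)) = (2*E)*(1/(2*E)) = 1)
(-15*M)*C(a(-1)) = -15*(-3)*1 = 45*1 = 45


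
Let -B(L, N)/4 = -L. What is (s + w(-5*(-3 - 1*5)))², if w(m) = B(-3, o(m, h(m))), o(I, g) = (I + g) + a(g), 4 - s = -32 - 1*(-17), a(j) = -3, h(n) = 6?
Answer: 49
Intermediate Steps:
s = 19 (s = 4 - (-32 - 1*(-17)) = 4 - (-32 + 17) = 4 - 1*(-15) = 4 + 15 = 19)
o(I, g) = -3 + I + g (o(I, g) = (I + g) - 3 = -3 + I + g)
B(L, N) = 4*L (B(L, N) = -(-4)*L = 4*L)
w(m) = -12 (w(m) = 4*(-3) = -12)
(s + w(-5*(-3 - 1*5)))² = (19 - 12)² = 7² = 49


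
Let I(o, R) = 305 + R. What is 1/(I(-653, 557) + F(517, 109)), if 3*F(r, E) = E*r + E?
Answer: 3/59048 ≈ 5.0806e-5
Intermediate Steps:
F(r, E) = E/3 + E*r/3 (F(r, E) = (E*r + E)/3 = (E + E*r)/3 = E/3 + E*r/3)
1/(I(-653, 557) + F(517, 109)) = 1/((305 + 557) + (⅓)*109*(1 + 517)) = 1/(862 + (⅓)*109*518) = 1/(862 + 56462/3) = 1/(59048/3) = 3/59048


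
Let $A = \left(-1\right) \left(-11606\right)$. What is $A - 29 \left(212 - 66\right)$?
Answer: $7372$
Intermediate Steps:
$A = 11606$
$A - 29 \left(212 - 66\right) = 11606 - 29 \left(212 - 66\right) = 11606 - 29 \cdot 146 = 11606 - 4234 = 7372$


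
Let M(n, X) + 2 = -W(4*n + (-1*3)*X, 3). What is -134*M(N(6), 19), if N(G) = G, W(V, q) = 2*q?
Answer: 1072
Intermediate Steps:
M(n, X) = -8 (M(n, X) = -2 - 2*3 = -2 - 1*6 = -2 - 6 = -8)
-134*M(N(6), 19) = -134*(-8) = 1072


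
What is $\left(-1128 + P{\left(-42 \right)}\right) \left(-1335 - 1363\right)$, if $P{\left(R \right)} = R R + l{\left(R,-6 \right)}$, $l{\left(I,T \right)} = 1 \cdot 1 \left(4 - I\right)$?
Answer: $-1840036$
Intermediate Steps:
$l{\left(I,T \right)} = 4 - I$ ($l{\left(I,T \right)} = 1 \left(4 - I\right) = 4 - I$)
$P{\left(R \right)} = 4 + R^{2} - R$ ($P{\left(R \right)} = R R - \left(-4 + R\right) = R^{2} - \left(-4 + R\right) = 4 + R^{2} - R$)
$\left(-1128 + P{\left(-42 \right)}\right) \left(-1335 - 1363\right) = \left(-1128 + \left(4 + \left(-42\right)^{2} - -42\right)\right) \left(-1335 - 1363\right) = \left(-1128 + \left(4 + 1764 + 42\right)\right) \left(-2698\right) = \left(-1128 + 1810\right) \left(-2698\right) = 682 \left(-2698\right) = -1840036$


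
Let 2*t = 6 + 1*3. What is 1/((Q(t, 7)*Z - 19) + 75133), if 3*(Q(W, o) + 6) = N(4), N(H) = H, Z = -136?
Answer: 3/227246 ≈ 1.3202e-5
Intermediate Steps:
t = 9/2 (t = (6 + 1*3)/2 = (6 + 3)/2 = (½)*9 = 9/2 ≈ 4.5000)
Q(W, o) = -14/3 (Q(W, o) = -6 + (⅓)*4 = -6 + 4/3 = -14/3)
1/((Q(t, 7)*Z - 19) + 75133) = 1/((-14/3*(-136) - 19) + 75133) = 1/((1904/3 - 19) + 75133) = 1/(1847/3 + 75133) = 1/(227246/3) = 3/227246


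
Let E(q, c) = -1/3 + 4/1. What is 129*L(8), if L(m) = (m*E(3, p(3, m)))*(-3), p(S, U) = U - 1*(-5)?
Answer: -11352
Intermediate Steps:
p(S, U) = 5 + U (p(S, U) = U + 5 = 5 + U)
E(q, c) = 11/3 (E(q, c) = -1*⅓ + 4*1 = -⅓ + 4 = 11/3)
L(m) = -11*m (L(m) = (m*(11/3))*(-3) = (11*m/3)*(-3) = -11*m)
129*L(8) = 129*(-11*8) = 129*(-88) = -11352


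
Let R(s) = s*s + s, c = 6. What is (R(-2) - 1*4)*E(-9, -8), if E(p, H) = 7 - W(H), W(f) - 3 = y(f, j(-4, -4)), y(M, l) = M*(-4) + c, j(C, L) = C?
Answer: 68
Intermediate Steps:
y(M, l) = 6 - 4*M (y(M, l) = M*(-4) + 6 = -4*M + 6 = 6 - 4*M)
W(f) = 9 - 4*f (W(f) = 3 + (6 - 4*f) = 9 - 4*f)
R(s) = s + s² (R(s) = s² + s = s + s²)
E(p, H) = -2 + 4*H (E(p, H) = 7 - (9 - 4*H) = 7 + (-9 + 4*H) = -2 + 4*H)
(R(-2) - 1*4)*E(-9, -8) = (-2*(1 - 2) - 1*4)*(-2 + 4*(-8)) = (-2*(-1) - 4)*(-2 - 32) = (2 - 4)*(-34) = -2*(-34) = 68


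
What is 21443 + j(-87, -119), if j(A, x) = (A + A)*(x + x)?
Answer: 62855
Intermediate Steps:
j(A, x) = 4*A*x (j(A, x) = (2*A)*(2*x) = 4*A*x)
21443 + j(-87, -119) = 21443 + 4*(-87)*(-119) = 21443 + 41412 = 62855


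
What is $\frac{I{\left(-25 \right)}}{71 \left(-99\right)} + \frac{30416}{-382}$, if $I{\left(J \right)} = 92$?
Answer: $- \frac{106914604}{1342539} \approx -79.636$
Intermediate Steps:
$\frac{I{\left(-25 \right)}}{71 \left(-99\right)} + \frac{30416}{-382} = \frac{92}{71 \left(-99\right)} + \frac{30416}{-382} = \frac{92}{-7029} + 30416 \left(- \frac{1}{382}\right) = 92 \left(- \frac{1}{7029}\right) - \frac{15208}{191} = - \frac{92}{7029} - \frac{15208}{191} = - \frac{106914604}{1342539}$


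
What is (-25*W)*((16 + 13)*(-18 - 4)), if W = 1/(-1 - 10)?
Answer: -1450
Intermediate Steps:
W = -1/11 (W = 1/(-11) = -1/11 ≈ -0.090909)
(-25*W)*((16 + 13)*(-18 - 4)) = (-25*(-1/11))*((16 + 13)*(-18 - 4)) = 25*(29*(-22))/11 = (25/11)*(-638) = -1450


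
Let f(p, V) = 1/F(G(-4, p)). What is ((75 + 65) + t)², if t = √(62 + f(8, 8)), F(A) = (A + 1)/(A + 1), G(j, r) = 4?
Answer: 19663 + 840*√7 ≈ 21885.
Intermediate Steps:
F(A) = 1 (F(A) = (1 + A)/(1 + A) = 1)
f(p, V) = 1 (f(p, V) = 1/1 = 1)
t = 3*√7 (t = √(62 + 1) = √63 = 3*√7 ≈ 7.9373)
((75 + 65) + t)² = ((75 + 65) + 3*√7)² = (140 + 3*√7)²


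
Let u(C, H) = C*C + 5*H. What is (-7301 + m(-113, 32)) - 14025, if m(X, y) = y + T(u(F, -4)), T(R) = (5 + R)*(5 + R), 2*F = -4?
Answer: -21173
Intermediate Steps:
F = -2 (F = (1/2)*(-4) = -2)
u(C, H) = C**2 + 5*H
T(R) = (5 + R)**2
m(X, y) = 121 + y (m(X, y) = y + (5 + ((-2)**2 + 5*(-4)))**2 = y + (5 + (4 - 20))**2 = y + (5 - 16)**2 = y + (-11)**2 = y + 121 = 121 + y)
(-7301 + m(-113, 32)) - 14025 = (-7301 + (121 + 32)) - 14025 = (-7301 + 153) - 14025 = -7148 - 14025 = -21173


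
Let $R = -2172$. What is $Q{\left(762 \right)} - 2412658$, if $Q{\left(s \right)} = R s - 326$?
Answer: $-4068048$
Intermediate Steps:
$Q{\left(s \right)} = -326 - 2172 s$ ($Q{\left(s \right)} = - 2172 s - 326 = -326 - 2172 s$)
$Q{\left(762 \right)} - 2412658 = \left(-326 - 1655064\right) - 2412658 = -1655390 - 2412658 = -4068048$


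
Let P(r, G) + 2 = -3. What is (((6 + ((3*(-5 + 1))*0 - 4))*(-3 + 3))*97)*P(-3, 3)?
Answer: 0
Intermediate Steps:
P(r, G) = -5 (P(r, G) = -2 - 3 = -5)
(((6 + ((3*(-5 + 1))*0 - 4))*(-3 + 3))*97)*P(-3, 3) = (((6 + ((3*(-5 + 1))*0 - 4))*(-3 + 3))*97)*(-5) = (((6 + ((3*(-4))*0 - 4))*0)*97)*(-5) = (((6 + (-12*0 - 4))*0)*97)*(-5) = (((6 + (0 - 4))*0)*97)*(-5) = (((6 - 4)*0)*97)*(-5) = ((2*0)*97)*(-5) = (0*97)*(-5) = 0*(-5) = 0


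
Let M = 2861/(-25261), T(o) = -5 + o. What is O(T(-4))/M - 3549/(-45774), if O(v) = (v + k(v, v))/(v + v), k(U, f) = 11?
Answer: 138631135/130959414 ≈ 1.0586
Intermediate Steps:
O(v) = (11 + v)/(2*v) (O(v) = (v + 11)/(v + v) = (11 + v)/((2*v)) = (11 + v)*(1/(2*v)) = (11 + v)/(2*v))
M = -2861/25261 (M = 2861*(-1/25261) = -2861/25261 ≈ -0.11326)
O(T(-4))/M - 3549/(-45774) = ((11 + (-5 - 4))/(2*(-5 - 4)))/(-2861/25261) - 3549/(-45774) = ((1/2)*(11 - 9)/(-9))*(-25261/2861) - 3549*(-1/45774) = ((1/2)*(-1/9)*2)*(-25261/2861) + 1183/15258 = -1/9*(-25261/2861) + 1183/15258 = 25261/25749 + 1183/15258 = 138631135/130959414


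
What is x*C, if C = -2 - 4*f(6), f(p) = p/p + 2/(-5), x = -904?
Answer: 19888/5 ≈ 3977.6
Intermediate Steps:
f(p) = ⅗ (f(p) = 1 + 2*(-⅕) = 1 - ⅖ = ⅗)
C = -22/5 (C = -2 - 4*⅗ = -2 - 12/5 = -22/5 ≈ -4.4000)
x*C = -904*(-22/5) = 19888/5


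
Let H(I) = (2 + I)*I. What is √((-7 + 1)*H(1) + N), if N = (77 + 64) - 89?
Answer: √34 ≈ 5.8309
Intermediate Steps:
H(I) = I*(2 + I)
N = 52 (N = 141 - 89 = 52)
√((-7 + 1)*H(1) + N) = √((-7 + 1)*(1*(2 + 1)) + 52) = √(-6*3 + 52) = √(-18 + 52) = √34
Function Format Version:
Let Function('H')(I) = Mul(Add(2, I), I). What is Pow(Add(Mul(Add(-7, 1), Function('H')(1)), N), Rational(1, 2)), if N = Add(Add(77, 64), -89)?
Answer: Pow(34, Rational(1, 2)) ≈ 5.8309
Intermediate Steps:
Function('H')(I) = Mul(I, Add(2, I))
N = 52 (N = Add(141, -89) = 52)
Pow(Add(Mul(Add(-7, 1), Function('H')(1)), N), Rational(1, 2)) = Pow(Add(Mul(Add(-7, 1), Mul(1, Add(2, 1))), 52), Rational(1, 2)) = Pow(Add(Mul(-6, Mul(1, 3)), 52), Rational(1, 2)) = Pow(Add(Mul(-6, 3), 52), Rational(1, 2)) = Pow(Add(-18, 52), Rational(1, 2)) = Pow(34, Rational(1, 2))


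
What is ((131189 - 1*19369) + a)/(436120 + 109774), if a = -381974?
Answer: -135077/272947 ≈ -0.49488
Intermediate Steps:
((131189 - 1*19369) + a)/(436120 + 109774) = ((131189 - 1*19369) - 381974)/(436120 + 109774) = ((131189 - 19369) - 381974)/545894 = (111820 - 381974)*(1/545894) = -270154*1/545894 = -135077/272947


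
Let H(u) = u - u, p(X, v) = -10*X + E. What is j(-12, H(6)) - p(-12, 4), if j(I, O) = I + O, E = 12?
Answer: -144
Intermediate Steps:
p(X, v) = 12 - 10*X (p(X, v) = -10*X + 12 = 12 - 10*X)
H(u) = 0
j(-12, H(6)) - p(-12, 4) = (-12 + 0) - (12 - 10*(-12)) = -12 - (12 + 120) = -12 - 1*132 = -12 - 132 = -144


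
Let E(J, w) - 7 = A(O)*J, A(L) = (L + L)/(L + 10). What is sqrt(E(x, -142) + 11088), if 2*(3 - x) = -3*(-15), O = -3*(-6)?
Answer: sqrt(2169706)/14 ≈ 105.21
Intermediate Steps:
O = 18
x = -39/2 (x = 3 - (-3)*(-15)/2 = 3 - 1/2*45 = 3 - 45/2 = -39/2 ≈ -19.500)
A(L) = 2*L/(10 + L) (A(L) = (2*L)/(10 + L) = 2*L/(10 + L))
E(J, w) = 7 + 9*J/7 (E(J, w) = 7 + (2*18/(10 + 18))*J = 7 + (2*18/28)*J = 7 + (2*18*(1/28))*J = 7 + 9*J/7)
sqrt(E(x, -142) + 11088) = sqrt((7 + (9/7)*(-39/2)) + 11088) = sqrt((7 - 351/14) + 11088) = sqrt(-253/14 + 11088) = sqrt(154979/14) = sqrt(2169706)/14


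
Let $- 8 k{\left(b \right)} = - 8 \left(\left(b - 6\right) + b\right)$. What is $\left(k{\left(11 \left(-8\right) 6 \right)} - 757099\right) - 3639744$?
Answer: $-4397905$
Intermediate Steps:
$k{\left(b \right)} = -6 + 2 b$ ($k{\left(b \right)} = - \frac{\left(-8\right) \left(\left(b - 6\right) + b\right)}{8} = - \frac{\left(-8\right) \left(\left(-6 + b\right) + b\right)}{8} = - \frac{\left(-8\right) \left(-6 + 2 b\right)}{8} = - \frac{48 - 16 b}{8} = -6 + 2 b$)
$\left(k{\left(11 \left(-8\right) 6 \right)} - 757099\right) - 3639744 = \left(\left(-6 + 2 \cdot 11 \left(-8\right) 6\right) - 757099\right) - 3639744 = \left(\left(-6 + 2 \left(\left(-88\right) 6\right)\right) - 757099\right) - 3639744 = \left(\left(-6 + 2 \left(-528\right)\right) - 757099\right) - 3639744 = \left(\left(-6 - 1056\right) - 757099\right) - 3639744 = \left(-1062 - 757099\right) - 3639744 = -758161 - 3639744 = -4397905$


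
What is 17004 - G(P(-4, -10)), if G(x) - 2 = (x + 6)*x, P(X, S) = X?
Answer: 17010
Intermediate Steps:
G(x) = 2 + x*(6 + x) (G(x) = 2 + (x + 6)*x = 2 + (6 + x)*x = 2 + x*(6 + x))
17004 - G(P(-4, -10)) = 17004 - (2 + (-4)² + 6*(-4)) = 17004 - (2 + 16 - 24) = 17004 - 1*(-6) = 17004 + 6 = 17010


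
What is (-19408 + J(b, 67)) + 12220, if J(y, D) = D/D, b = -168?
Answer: -7187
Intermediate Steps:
J(y, D) = 1
(-19408 + J(b, 67)) + 12220 = (-19408 + 1) + 12220 = -19407 + 12220 = -7187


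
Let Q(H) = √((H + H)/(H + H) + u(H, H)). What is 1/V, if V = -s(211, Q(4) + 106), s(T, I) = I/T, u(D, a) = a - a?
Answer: -211/107 ≈ -1.9720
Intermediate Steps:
u(D, a) = 0
Q(H) = 1 (Q(H) = √((H + H)/(H + H) + 0) = √((2*H)/((2*H)) + 0) = √((2*H)*(1/(2*H)) + 0) = √(1 + 0) = √1 = 1)
V = -107/211 (V = -(1 + 106)/211 = -107/211 ≈ -0.50711)
1/V = 1/(-107/211) = -211/107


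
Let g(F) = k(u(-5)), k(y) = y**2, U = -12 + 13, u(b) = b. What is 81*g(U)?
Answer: 2025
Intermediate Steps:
U = 1
g(F) = 25 (g(F) = (-5)**2 = 25)
81*g(U) = 81*25 = 2025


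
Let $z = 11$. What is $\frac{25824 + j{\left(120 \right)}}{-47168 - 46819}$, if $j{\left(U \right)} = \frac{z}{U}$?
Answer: $- \frac{3098891}{11278440} \approx -0.27476$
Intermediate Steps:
$j{\left(U \right)} = \frac{11}{U}$
$\frac{25824 + j{\left(120 \right)}}{-47168 - 46819} = \frac{25824 + \frac{11}{120}}{-47168 - 46819} = \frac{25824 + 11 \cdot \frac{1}{120}}{-93987} = \left(25824 + \frac{11}{120}\right) \left(- \frac{1}{93987}\right) = \frac{3098891}{120} \left(- \frac{1}{93987}\right) = - \frac{3098891}{11278440}$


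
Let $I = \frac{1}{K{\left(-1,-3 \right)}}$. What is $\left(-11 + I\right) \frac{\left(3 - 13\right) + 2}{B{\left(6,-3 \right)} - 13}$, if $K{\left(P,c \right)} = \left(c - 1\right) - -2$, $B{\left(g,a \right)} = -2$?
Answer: $- \frac{92}{15} \approx -6.1333$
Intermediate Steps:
$K{\left(P,c \right)} = 1 + c$ ($K{\left(P,c \right)} = \left(-1 + c\right) + 2 = 1 + c$)
$I = - \frac{1}{2}$ ($I = \frac{1}{1 - 3} = \frac{1}{-2} = - \frac{1}{2} \approx -0.5$)
$\left(-11 + I\right) \frac{\left(3 - 13\right) + 2}{B{\left(6,-3 \right)} - 13} = \left(-11 - \frac{1}{2}\right) \frac{\left(3 - 13\right) + 2}{-2 - 13} = - \frac{23 \frac{\left(3 - 13\right) + 2}{-15}}{2} = - \frac{23 \left(-10 + 2\right) \left(- \frac{1}{15}\right)}{2} = - \frac{23 \left(\left(-8\right) \left(- \frac{1}{15}\right)\right)}{2} = \left(- \frac{23}{2}\right) \frac{8}{15} = - \frac{92}{15}$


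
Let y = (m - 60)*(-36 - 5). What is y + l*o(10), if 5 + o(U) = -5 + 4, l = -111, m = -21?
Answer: 3987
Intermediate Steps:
y = 3321 (y = (-21 - 60)*(-36 - 5) = -81*(-41) = 3321)
o(U) = -6 (o(U) = -5 + (-5 + 4) = -5 - 1 = -6)
y + l*o(10) = 3321 - 111*(-6) = 3321 + 666 = 3987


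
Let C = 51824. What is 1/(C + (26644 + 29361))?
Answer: 1/107829 ≈ 9.2739e-6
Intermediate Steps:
1/(C + (26644 + 29361)) = 1/(51824 + (26644 + 29361)) = 1/(51824 + 56005) = 1/107829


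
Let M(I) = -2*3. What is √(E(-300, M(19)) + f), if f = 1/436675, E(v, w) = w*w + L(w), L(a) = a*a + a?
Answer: √503408564317/87335 ≈ 8.1240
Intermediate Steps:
M(I) = -6
L(a) = a + a² (L(a) = a² + a = a + a²)
E(v, w) = w² + w*(1 + w) (E(v, w) = w*w + w*(1 + w) = w² + w*(1 + w))
f = 1/436675 ≈ 2.2900e-6
√(E(-300, M(19)) + f) = √(-6*(1 + 2*(-6)) + 1/436675) = √(-6*(1 - 12) + 1/436675) = √(-6*(-11) + 1/436675) = √(66 + 1/436675) = √(28820551/436675) = √503408564317/87335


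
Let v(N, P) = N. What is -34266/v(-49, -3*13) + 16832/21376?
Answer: 11457731/16366 ≈ 700.09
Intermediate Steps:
-34266/v(-49, -3*13) + 16832/21376 = -34266/(-49) + 16832/21376 = -34266*(-1/49) + 16832*(1/21376) = 34266/49 + 263/334 = 11457731/16366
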